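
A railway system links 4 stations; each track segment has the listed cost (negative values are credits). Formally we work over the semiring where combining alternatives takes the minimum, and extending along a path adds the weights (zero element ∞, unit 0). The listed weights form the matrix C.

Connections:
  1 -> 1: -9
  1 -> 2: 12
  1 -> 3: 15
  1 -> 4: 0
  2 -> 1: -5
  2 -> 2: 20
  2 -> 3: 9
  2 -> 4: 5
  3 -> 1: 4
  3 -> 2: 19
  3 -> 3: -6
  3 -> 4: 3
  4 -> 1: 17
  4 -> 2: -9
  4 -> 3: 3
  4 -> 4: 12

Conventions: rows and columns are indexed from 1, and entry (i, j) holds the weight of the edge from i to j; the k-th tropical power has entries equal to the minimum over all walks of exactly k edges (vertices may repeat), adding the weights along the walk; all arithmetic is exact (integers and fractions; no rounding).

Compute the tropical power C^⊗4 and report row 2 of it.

C^⊗2:
  [-18, -9, 3, -9]
  [-14, -4, 3, -5]
  [-5, -6, -12, -3]
  [-14, 3, -3, -4]
C^⊗3:
  [-27, -18, -6, -18]
  [-23, -14, -3, -14]
  [-14, -12, -18, -9]
  [-23, -13, -9, -14]
C^⊗4:
  [-36, -27, -15, -27]
  [-32, -23, -11, -23]
  [-23, -18, -24, -15]
  [-32, -23, -15, -23]
Answer: row 2 of C^⊗4 = [-32, -23, -11, -23]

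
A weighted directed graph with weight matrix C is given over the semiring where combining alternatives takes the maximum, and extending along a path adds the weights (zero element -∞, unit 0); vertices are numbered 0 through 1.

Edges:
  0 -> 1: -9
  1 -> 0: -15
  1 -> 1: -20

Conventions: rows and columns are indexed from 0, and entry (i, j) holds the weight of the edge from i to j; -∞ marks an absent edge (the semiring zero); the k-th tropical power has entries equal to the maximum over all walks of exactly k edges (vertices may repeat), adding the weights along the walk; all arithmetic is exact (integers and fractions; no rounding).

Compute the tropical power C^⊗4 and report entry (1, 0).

C^⊗2:
  [-24, -29]
  [-35, -24]
C^⊗3:
  [-44, -33]
  [-39, -44]
C^⊗4:
  [-48, -53]
  [-59, -48]
Key observation: the optimum is the walk 1->0->1->1->0, with weight (-15) + (-9) + (-20) + (-15) = -59.
Optimal value attained by: walk 1->0->1->1->0.
Answer: (C^⊗4)[1][0] = -59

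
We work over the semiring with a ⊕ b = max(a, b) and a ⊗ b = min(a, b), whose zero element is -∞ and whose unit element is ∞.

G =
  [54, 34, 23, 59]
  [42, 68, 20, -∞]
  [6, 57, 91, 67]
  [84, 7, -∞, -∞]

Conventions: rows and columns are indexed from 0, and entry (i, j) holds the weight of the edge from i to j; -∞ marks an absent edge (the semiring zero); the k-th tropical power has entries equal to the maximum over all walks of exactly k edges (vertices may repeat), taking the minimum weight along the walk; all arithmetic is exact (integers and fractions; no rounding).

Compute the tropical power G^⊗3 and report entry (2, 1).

G^⊗2:
  [59, 34, 23, 54]
  [42, 68, 23, 42]
  [67, 57, 91, 67]
  [54, 34, 23, 59]
G^⊗3:
  [54, 34, 23, 59]
  [42, 68, 23, 42]
  [67, 57, 91, 67]
  [59, 34, 23, 54]
Key observation: the optimum is the walk 2->1->1->1, with weight 57 min 68 min 68 = 57.
Optimal value attained by: walk 2->1->1->1.
Answer: (G^⊗3)[2][1] = 57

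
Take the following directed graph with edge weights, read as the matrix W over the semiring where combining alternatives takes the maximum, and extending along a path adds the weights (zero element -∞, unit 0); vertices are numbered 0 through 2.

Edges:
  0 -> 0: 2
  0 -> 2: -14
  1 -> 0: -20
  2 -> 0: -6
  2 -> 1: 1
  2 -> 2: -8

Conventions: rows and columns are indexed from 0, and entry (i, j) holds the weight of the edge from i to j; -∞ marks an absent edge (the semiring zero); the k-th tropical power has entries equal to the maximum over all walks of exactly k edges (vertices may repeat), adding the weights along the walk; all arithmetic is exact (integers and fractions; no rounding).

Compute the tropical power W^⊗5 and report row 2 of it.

W^⊗2:
  [4, -13, -12]
  [-18, -∞, -34]
  [-4, -7, -16]
W^⊗3:
  [6, -11, -10]
  [-16, -33, -32]
  [-2, -15, -18]
W^⊗4:
  [8, -9, -8]
  [-14, -31, -30]
  [0, -17, -16]
W^⊗5:
  [10, -7, -6]
  [-12, -29, -28]
  [2, -15, -14]
Answer: row 2 of W^⊗5 = [2, -15, -14]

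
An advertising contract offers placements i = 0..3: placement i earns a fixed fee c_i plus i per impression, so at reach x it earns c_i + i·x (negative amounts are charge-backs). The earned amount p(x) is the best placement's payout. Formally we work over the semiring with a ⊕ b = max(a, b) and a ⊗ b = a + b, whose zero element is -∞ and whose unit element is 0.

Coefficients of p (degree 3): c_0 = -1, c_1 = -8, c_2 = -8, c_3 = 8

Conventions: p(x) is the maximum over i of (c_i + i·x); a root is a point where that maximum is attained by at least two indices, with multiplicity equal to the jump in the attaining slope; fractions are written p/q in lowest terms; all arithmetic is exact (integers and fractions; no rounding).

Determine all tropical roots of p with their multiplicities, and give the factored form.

hull edge (i=0, c=-1) to (i=3, c=8): slope 3, span 3
Factored form: p(x) = 8 ⊗ (x ⊕ (-3)) ⊗ (x ⊕ (-3)) ⊗ (x ⊕ (-3))
Answer: roots = -3 (mult 3)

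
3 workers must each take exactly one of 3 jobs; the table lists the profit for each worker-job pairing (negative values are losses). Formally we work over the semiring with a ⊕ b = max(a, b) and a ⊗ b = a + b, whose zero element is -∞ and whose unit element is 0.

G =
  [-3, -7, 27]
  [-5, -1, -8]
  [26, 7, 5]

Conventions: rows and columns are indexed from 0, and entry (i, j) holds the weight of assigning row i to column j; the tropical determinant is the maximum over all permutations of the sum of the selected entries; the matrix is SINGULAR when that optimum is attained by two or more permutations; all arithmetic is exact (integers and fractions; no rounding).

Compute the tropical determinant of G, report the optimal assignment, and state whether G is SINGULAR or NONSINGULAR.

σ = (0, 1, 2): (-3) + (-1) + 5 = 1
σ = (0, 2, 1): (-3) + (-8) + 7 = -4
σ = (1, 0, 2): (-7) + (-5) + 5 = -7
σ = (1, 2, 0): (-7) + (-8) + 26 = 11
σ = (2, 0, 1): 27 + (-5) + 7 = 29
σ = (2, 1, 0): 27 + (-1) + 26 = 52
Optimal value attained by: σ = (2, 1, 0).
Answer: det⊕(G) = 52; verdict: NONSINGULAR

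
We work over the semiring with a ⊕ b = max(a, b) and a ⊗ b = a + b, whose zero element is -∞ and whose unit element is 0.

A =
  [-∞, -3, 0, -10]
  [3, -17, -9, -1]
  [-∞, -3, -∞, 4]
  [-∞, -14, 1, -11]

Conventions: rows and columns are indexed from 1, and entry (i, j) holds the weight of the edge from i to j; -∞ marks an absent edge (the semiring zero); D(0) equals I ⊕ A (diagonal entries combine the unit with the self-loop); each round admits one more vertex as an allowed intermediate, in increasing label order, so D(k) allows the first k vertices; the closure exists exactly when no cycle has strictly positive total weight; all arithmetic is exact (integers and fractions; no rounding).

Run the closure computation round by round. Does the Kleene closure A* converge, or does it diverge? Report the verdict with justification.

D(0):
  [0, -3, 0, -10]
  [3, 0, -9, -1]
  [-∞, -3, 0, 4]
  [-∞, -14, 1, 0]
D(1):
  [0, -3, 0, -10]
  [3, 0, 3, -1]
  [-∞, -3, 0, 4]
  [-∞, -14, 1, 0]
D(2):
  [0, -3, 0, -4]
  [3, 0, 3, -1]
  [0, -3, 0, 4]
  [-11, -14, 1, 0]
Detection: at round 3, diagonal entry (4, 4) turns strictly positive.
Key observation: the cycle 4->3->4 has total weight 1 + 4, which is strictly positive.
Answer: DIVERGES — positive cycle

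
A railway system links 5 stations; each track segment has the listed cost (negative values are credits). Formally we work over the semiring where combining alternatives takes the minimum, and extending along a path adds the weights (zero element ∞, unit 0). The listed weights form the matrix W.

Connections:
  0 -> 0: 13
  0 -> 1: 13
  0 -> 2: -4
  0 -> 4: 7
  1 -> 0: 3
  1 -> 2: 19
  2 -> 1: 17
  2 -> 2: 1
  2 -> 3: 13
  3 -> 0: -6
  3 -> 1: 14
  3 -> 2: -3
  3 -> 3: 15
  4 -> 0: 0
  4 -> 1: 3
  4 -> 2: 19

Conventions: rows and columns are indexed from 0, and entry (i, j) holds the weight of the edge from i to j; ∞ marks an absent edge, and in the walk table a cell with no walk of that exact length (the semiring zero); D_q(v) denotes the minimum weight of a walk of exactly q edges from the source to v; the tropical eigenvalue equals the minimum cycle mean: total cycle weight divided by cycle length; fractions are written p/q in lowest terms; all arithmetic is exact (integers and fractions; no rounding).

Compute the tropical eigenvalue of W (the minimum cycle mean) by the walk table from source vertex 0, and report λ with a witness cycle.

q=0: [0, ∞, ∞, ∞, ∞]
q=1: [13, 13, -4, ∞, 7]
q=2: [7, 10, -3, 9, 20]
q=3: [3, 14, -2, 10, 14]
q=4: [4, 15, -1, 11, 10]
q=5: [5, 13, 0, 12, 11]
Optimal cycle mean attained by: cycle 0->2->3->0, total (-4) + 13 + (-6), length 3.
Answer: λ = 1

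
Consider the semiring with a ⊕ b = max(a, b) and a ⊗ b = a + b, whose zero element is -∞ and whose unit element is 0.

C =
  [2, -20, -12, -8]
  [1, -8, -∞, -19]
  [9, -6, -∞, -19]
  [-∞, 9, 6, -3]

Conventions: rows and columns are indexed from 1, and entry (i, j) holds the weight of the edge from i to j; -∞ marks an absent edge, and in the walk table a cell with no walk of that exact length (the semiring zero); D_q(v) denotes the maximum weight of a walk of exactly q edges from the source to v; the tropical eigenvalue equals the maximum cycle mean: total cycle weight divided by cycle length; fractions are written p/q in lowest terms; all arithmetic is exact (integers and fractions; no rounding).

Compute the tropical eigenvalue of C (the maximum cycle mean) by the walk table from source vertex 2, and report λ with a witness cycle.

q=0: [-∞, 0, -∞, -∞]
q=1: [1, -8, -∞, -19]
q=2: [3, -10, -11, -7]
q=3: [5, 2, -1, -5]
q=4: [8, 4, 1, -3]
Optimal cycle mean attained by: cycle 1->4->3->1, total (-8) + 6 + 9, length 3.
Answer: λ = 7/3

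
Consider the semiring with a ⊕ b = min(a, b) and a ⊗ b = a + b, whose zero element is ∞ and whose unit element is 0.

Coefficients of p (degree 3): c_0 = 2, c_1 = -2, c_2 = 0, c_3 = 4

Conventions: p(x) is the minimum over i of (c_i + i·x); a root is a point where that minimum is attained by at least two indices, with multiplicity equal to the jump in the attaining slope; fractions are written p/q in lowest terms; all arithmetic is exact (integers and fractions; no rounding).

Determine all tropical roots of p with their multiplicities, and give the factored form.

hull edge (i=0, c=2) to (i=1, c=-2): slope -4, span 1
hull edge (i=1, c=-2) to (i=2, c=0): slope 2, span 1
hull edge (i=2, c=0) to (i=3, c=4): slope 4, span 1
Factored form: p(x) = 4 ⊗ (x ⊕ (-4)) ⊗ (x ⊕ (-2)) ⊗ (x ⊕ 4)
Answer: roots = -4 (mult 1), -2 (mult 1), 4 (mult 1)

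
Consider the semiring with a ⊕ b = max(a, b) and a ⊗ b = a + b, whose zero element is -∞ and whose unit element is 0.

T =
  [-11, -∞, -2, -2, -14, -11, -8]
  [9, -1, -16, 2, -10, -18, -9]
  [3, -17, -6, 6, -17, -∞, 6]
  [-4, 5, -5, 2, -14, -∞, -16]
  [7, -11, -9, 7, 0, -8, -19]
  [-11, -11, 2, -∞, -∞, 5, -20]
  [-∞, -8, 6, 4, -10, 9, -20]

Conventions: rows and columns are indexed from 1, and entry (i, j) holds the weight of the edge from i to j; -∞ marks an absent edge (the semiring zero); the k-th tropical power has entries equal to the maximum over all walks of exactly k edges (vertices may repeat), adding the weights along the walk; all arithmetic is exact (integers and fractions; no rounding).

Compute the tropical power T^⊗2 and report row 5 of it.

T^⊗2:
  [1, 3, -2, 4, -14, 1, 4]
  [8, 7, 7, 7, -5, 0, 1]
  [2, 11, 12, 10, -4, 15, 0]
  [14, 7, -3, 7, -5, -7, 1]
  [7, 12, 5, 9, 0, -3, -1]
  [5, -6, 7, 8, -15, 10, 8]
  [9, 9, 11, 12, -10, 14, 12]
Answer: row 5 of T^⊗2 = [7, 12, 5, 9, 0, -3, -1]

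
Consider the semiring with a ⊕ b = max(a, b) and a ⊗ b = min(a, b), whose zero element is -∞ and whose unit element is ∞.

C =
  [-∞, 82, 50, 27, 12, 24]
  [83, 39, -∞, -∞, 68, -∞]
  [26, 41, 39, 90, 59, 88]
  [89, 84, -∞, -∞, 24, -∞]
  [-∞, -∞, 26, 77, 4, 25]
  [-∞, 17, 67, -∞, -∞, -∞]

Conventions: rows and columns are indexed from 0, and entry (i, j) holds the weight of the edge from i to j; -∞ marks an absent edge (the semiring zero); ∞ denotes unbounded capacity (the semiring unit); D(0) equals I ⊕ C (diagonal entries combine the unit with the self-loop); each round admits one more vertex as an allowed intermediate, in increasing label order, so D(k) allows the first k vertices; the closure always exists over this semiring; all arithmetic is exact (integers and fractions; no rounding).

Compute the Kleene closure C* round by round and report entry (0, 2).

D(0):
  [∞, 82, 50, 27, 12, 24]
  [83, ∞, -∞, -∞, 68, -∞]
  [26, 41, ∞, 90, 59, 88]
  [89, 84, -∞, ∞, 24, -∞]
  [-∞, -∞, 26, 77, ∞, 25]
  [-∞, 17, 67, -∞, -∞, ∞]
D(1):
  [∞, 82, 50, 27, 12, 24]
  [83, ∞, 50, 27, 68, 24]
  [26, 41, ∞, 90, 59, 88]
  [89, 84, 50, ∞, 24, 24]
  [-∞, -∞, 26, 77, ∞, 25]
  [-∞, 17, 67, -∞, -∞, ∞]
D(2):
  [∞, 82, 50, 27, 68, 24]
  [83, ∞, 50, 27, 68, 24]
  [41, 41, ∞, 90, 59, 88]
  [89, 84, 50, ∞, 68, 24]
  [-∞, -∞, 26, 77, ∞, 25]
  [17, 17, 67, 17, 17, ∞]
D(3):
  [∞, 82, 50, 50, 68, 50]
  [83, ∞, 50, 50, 68, 50]
  [41, 41, ∞, 90, 59, 88]
  [89, 84, 50, ∞, 68, 50]
  [26, 26, 26, 77, ∞, 26]
  [41, 41, 67, 67, 59, ∞]
D(4):
  [∞, 82, 50, 50, 68, 50]
  [83, ∞, 50, 50, 68, 50]
  [89, 84, ∞, 90, 68, 88]
  [89, 84, 50, ∞, 68, 50]
  [77, 77, 50, 77, ∞, 50]
  [67, 67, 67, 67, 67, ∞]
D(5):
  [∞, 82, 50, 68, 68, 50]
  [83, ∞, 50, 68, 68, 50]
  [89, 84, ∞, 90, 68, 88]
  [89, 84, 50, ∞, 68, 50]
  [77, 77, 50, 77, ∞, 50]
  [67, 67, 67, 67, 67, ∞]
D(6):
  [∞, 82, 50, 68, 68, 50]
  [83, ∞, 50, 68, 68, 50]
  [89, 84, ∞, 90, 68, 88]
  [89, 84, 50, ∞, 68, 50]
  [77, 77, 50, 77, ∞, 50]
  [67, 67, 67, 67, 67, ∞]
Answer: C*[0][2] = 50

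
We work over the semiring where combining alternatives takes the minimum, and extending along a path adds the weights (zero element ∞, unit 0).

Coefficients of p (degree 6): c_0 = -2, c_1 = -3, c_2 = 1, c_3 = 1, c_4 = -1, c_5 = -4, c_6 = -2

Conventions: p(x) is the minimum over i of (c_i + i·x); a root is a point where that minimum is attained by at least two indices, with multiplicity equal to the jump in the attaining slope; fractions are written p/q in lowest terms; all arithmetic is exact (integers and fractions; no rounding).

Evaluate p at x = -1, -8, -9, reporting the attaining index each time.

p(-1) = min(-2+0·(-1)=-2, -3+1·(-1)=-4, 1+2·(-1)=-1, 1+3·(-1)=-2, -1+4·(-1)=-5, -4+5·(-1)=-9, -2+6·(-1)=-8) = -9 (attained by i=5)
p(-8) = min(-2+0·(-8)=-2, -3+1·(-8)=-11, 1+2·(-8)=-15, 1+3·(-8)=-23, -1+4·(-8)=-33, -4+5·(-8)=-44, -2+6·(-8)=-50) = -50 (attained by i=6)
p(-9) = min(-2+0·(-9)=-2, -3+1·(-9)=-12, 1+2·(-9)=-17, 1+3·(-9)=-26, -1+4·(-9)=-37, -4+5·(-9)=-49, -2+6·(-9)=-56) = -56 (attained by i=6)
Answer: p(-1) = -9; p(-8) = -50; p(-9) = -56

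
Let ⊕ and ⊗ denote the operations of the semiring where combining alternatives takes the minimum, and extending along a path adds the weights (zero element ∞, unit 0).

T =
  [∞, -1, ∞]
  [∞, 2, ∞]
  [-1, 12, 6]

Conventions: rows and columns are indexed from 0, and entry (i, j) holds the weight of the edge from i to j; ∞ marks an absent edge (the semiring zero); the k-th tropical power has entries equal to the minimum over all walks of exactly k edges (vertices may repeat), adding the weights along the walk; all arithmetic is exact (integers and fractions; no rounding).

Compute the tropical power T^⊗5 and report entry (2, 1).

T^⊗2:
  [∞, 1, ∞]
  [∞, 4, ∞]
  [5, -2, 12]
T^⊗3:
  [∞, 3, ∞]
  [∞, 6, ∞]
  [11, 0, 18]
T^⊗4:
  [∞, 5, ∞]
  [∞, 8, ∞]
  [17, 2, 24]
T^⊗5:
  [∞, 7, ∞]
  [∞, 10, ∞]
  [23, 4, 30]
Key observation: the optimum is the walk 2->0->1->1->1->1, with weight (-1) + (-1) + 2 + 2 + 2 = 4.
Optimal value attained by: walk 2->0->1->1->1->1.
Answer: (T^⊗5)[2][1] = 4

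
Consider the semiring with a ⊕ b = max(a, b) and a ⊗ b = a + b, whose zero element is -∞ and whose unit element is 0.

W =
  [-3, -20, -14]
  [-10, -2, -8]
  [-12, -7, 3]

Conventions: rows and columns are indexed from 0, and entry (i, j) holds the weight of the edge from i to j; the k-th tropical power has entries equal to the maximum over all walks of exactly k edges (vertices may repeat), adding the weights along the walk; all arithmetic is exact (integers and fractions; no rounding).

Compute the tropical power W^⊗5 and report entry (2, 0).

W^⊗2:
  [-6, -21, -11]
  [-12, -4, -5]
  [-9, -4, 6]
W^⊗3:
  [-9, -18, -8]
  [-14, -6, -2]
  [-6, -1, 9]
W^⊗4:
  [-12, -15, -5]
  [-14, -8, 1]
  [-3, 2, 12]
W^⊗5:
  [-15, -12, -2]
  [-11, -6, 4]
  [0, 5, 15]
Key observation: the optimum is the walk 2->2->2->2->2->0, with weight 3 + 3 + 3 + 3 + (-12) = 0.
Optimal value attained by: walk 2->2->2->2->2->0.
Answer: (W^⊗5)[2][0] = 0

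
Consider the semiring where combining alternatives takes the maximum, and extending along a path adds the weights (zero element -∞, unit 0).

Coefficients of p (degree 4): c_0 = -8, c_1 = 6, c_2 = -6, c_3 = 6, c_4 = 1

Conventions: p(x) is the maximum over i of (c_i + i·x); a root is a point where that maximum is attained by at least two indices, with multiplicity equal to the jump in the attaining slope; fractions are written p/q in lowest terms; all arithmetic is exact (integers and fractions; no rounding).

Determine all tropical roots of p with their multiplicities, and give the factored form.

hull edge (i=0, c=-8) to (i=1, c=6): slope 14, span 1
hull edge (i=1, c=6) to (i=3, c=6): slope 0, span 2
hull edge (i=3, c=6) to (i=4, c=1): slope -5, span 1
Factored form: p(x) = 1 ⊗ (x ⊕ (-14)) ⊗ (x ⊕ 0) ⊗ (x ⊕ 0) ⊗ (x ⊕ 5)
Answer: roots = -14 (mult 1), 0 (mult 2), 5 (mult 1)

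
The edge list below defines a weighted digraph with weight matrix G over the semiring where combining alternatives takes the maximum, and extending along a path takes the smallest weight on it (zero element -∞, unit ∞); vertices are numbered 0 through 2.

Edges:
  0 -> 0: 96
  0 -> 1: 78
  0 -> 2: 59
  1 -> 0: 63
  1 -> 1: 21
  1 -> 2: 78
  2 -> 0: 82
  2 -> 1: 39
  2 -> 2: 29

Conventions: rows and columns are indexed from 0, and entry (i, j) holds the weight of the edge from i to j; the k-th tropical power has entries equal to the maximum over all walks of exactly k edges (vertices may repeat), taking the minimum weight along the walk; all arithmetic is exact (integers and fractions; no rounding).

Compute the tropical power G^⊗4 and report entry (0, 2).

G^⊗2:
  [96, 78, 78]
  [78, 63, 59]
  [82, 78, 59]
G^⊗3:
  [96, 78, 78]
  [78, 78, 63]
  [82, 78, 78]
G^⊗4:
  [96, 78, 78]
  [78, 78, 78]
  [82, 78, 78]
Key observation: the optimum is the walk 0->0->0->1->2, with weight 96 min 96 min 78 min 78 = 78.
Optimal value attained by: walk 0->0->0->1->2.
Answer: (G^⊗4)[0][2] = 78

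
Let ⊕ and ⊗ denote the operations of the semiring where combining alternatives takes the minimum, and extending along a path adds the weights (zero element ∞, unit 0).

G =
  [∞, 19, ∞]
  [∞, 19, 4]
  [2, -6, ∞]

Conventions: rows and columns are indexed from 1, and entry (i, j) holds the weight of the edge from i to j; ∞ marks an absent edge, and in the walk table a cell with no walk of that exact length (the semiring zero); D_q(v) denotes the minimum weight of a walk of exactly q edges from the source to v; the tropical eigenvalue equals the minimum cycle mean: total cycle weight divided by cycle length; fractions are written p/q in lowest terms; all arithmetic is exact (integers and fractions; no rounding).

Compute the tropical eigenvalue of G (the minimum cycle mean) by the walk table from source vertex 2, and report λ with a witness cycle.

q=0: [∞, 0, ∞]
q=1: [∞, 19, 4]
q=2: [6, -2, 23]
q=3: [25, 17, 2]
Optimal cycle mean attained by: cycle 2->3->2, total 4 + (-6), length 2.
Answer: λ = -1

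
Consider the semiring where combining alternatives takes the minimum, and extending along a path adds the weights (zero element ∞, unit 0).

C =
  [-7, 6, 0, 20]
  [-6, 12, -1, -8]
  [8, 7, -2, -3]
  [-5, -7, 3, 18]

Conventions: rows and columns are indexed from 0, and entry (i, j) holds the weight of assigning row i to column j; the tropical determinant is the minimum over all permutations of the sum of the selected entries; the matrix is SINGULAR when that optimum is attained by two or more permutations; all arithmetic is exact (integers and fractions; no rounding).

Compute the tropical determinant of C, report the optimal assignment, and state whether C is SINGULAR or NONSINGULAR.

σ = (0, 1, 2, 3): (-7) + 12 + (-2) + 18 = 21
σ = (0, 1, 3, 2): (-7) + 12 + (-3) + 3 = 5
σ = (0, 2, 1, 3): (-7) + (-1) + 7 + 18 = 17
σ = (0, 2, 3, 1): (-7) + (-1) + (-3) + (-7) = -18
σ = (0, 3, 1, 2): (-7) + (-8) + 7 + 3 = -5
σ = (0, 3, 2, 1): (-7) + (-8) + (-2) + (-7) = -24
σ = (1, 0, 2, 3): 6 + (-6) + (-2) + 18 = 16
σ = (1, 0, 3, 2): 6 + (-6) + (-3) + 3 = 0
σ = (1, 2, 0, 3): 6 + (-1) + 8 + 18 = 31
σ = (1, 2, 3, 0): 6 + (-1) + (-3) + (-5) = -3
σ = (1, 3, 0, 2): 6 + (-8) + 8 + 3 = 9
σ = (1, 3, 2, 0): 6 + (-8) + (-2) + (-5) = -9
σ = (2, 0, 1, 3): 0 + (-6) + 7 + 18 = 19
σ = (2, 0, 3, 1): 0 + (-6) + (-3) + (-7) = -16
σ = (2, 1, 0, 3): 0 + 12 + 8 + 18 = 38
σ = (2, 1, 3, 0): 0 + 12 + (-3) + (-5) = 4
σ = (2, 3, 0, 1): 0 + (-8) + 8 + (-7) = -7
σ = (2, 3, 1, 0): 0 + (-8) + 7 + (-5) = -6
σ = (3, 0, 1, 2): 20 + (-6) + 7 + 3 = 24
σ = (3, 0, 2, 1): 20 + (-6) + (-2) + (-7) = 5
σ = (3, 1, 0, 2): 20 + 12 + 8 + 3 = 43
σ = (3, 1, 2, 0): 20 + 12 + (-2) + (-5) = 25
σ = (3, 2, 0, 1): 20 + (-1) + 8 + (-7) = 20
σ = (3, 2, 1, 0): 20 + (-1) + 7 + (-5) = 21
Optimal value attained by: σ = (0, 3, 2, 1).
Answer: det⊕(C) = -24; verdict: NONSINGULAR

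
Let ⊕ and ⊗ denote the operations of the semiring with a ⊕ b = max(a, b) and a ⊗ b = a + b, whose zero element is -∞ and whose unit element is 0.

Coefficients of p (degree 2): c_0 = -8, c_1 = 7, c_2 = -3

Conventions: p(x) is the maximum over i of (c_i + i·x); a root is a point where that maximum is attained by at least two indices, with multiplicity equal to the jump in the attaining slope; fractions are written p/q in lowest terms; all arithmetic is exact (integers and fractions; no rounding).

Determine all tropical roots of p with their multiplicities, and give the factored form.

hull edge (i=0, c=-8) to (i=1, c=7): slope 15, span 1
hull edge (i=1, c=7) to (i=2, c=-3): slope -10, span 1
Factored form: p(x) = -3 ⊗ (x ⊕ (-15)) ⊗ (x ⊕ 10)
Answer: roots = -15 (mult 1), 10 (mult 1)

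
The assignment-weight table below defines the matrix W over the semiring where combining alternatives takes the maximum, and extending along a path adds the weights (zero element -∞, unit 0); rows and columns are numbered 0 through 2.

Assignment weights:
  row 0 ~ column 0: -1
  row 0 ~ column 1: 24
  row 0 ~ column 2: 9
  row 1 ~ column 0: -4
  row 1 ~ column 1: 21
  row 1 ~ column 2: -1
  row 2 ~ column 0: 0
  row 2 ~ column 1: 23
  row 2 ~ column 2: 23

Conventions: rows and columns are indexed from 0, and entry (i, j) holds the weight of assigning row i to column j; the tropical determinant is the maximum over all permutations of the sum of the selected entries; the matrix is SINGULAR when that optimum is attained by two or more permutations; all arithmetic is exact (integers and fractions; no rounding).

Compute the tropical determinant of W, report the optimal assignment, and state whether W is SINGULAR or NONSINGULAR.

σ = (0, 1, 2): (-1) + 21 + 23 = 43
σ = (0, 2, 1): (-1) + (-1) + 23 = 21
σ = (1, 0, 2): 24 + (-4) + 23 = 43
σ = (1, 2, 0): 24 + (-1) + 0 = 23
σ = (2, 0, 1): 9 + (-4) + 23 = 28
σ = (2, 1, 0): 9 + 21 + 0 = 30
Optimal value attained by: σ = (0, 1, 2).
Answer: det⊕(W) = 43; verdict: SINGULAR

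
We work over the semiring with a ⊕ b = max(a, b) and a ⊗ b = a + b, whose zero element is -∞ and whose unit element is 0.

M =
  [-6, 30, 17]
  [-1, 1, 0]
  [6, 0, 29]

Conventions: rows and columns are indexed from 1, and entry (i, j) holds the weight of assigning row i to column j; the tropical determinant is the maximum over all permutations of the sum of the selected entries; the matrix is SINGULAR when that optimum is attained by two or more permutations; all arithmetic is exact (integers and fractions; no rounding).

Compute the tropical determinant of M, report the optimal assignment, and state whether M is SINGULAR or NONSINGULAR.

σ = (1, 2, 3): (-6) + 1 + 29 = 24
σ = (1, 3, 2): (-6) + 0 + 0 = -6
σ = (2, 1, 3): 30 + (-1) + 29 = 58
σ = (2, 3, 1): 30 + 0 + 6 = 36
σ = (3, 1, 2): 17 + (-1) + 0 = 16
σ = (3, 2, 1): 17 + 1 + 6 = 24
Optimal value attained by: σ = (2, 1, 3).
Answer: det⊕(M) = 58; verdict: NONSINGULAR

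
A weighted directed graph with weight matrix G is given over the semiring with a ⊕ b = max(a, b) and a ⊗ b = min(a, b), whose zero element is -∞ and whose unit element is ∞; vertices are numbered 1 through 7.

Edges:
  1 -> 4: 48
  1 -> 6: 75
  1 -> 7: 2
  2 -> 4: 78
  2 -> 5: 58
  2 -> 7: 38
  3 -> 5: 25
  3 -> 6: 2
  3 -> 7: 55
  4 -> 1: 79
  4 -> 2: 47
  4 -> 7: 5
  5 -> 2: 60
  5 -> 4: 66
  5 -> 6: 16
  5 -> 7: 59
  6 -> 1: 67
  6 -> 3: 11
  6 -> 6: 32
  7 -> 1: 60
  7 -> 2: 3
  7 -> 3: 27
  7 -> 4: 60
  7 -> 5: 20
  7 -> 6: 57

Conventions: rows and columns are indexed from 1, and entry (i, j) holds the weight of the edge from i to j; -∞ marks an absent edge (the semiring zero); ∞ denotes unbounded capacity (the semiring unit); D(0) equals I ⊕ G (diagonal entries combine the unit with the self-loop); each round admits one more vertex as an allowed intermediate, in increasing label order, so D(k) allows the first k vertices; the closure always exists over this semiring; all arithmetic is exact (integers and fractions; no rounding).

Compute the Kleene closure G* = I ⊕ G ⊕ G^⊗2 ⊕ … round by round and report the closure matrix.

D(0):
  [∞, -∞, -∞, 48, -∞, 75, 2]
  [-∞, ∞, -∞, 78, 58, -∞, 38]
  [-∞, -∞, ∞, -∞, 25, 2, 55]
  [79, 47, -∞, ∞, -∞, -∞, 5]
  [-∞, 60, -∞, 66, ∞, 16, 59]
  [67, -∞, 11, -∞, -∞, ∞, -∞]
  [60, 3, 27, 60, 20, 57, ∞]
D(1):
  [∞, -∞, -∞, 48, -∞, 75, 2]
  [-∞, ∞, -∞, 78, 58, -∞, 38]
  [-∞, -∞, ∞, -∞, 25, 2, 55]
  [79, 47, -∞, ∞, -∞, 75, 5]
  [-∞, 60, -∞, 66, ∞, 16, 59]
  [67, -∞, 11, 48, -∞, ∞, 2]
  [60, 3, 27, 60, 20, 60, ∞]
D(2):
  [∞, -∞, -∞, 48, -∞, 75, 2]
  [-∞, ∞, -∞, 78, 58, -∞, 38]
  [-∞, -∞, ∞, -∞, 25, 2, 55]
  [79, 47, -∞, ∞, 47, 75, 38]
  [-∞, 60, -∞, 66, ∞, 16, 59]
  [67, -∞, 11, 48, -∞, ∞, 2]
  [60, 3, 27, 60, 20, 60, ∞]
D(3):
  [∞, -∞, -∞, 48, -∞, 75, 2]
  [-∞, ∞, -∞, 78, 58, -∞, 38]
  [-∞, -∞, ∞, -∞, 25, 2, 55]
  [79, 47, -∞, ∞, 47, 75, 38]
  [-∞, 60, -∞, 66, ∞, 16, 59]
  [67, -∞, 11, 48, 11, ∞, 11]
  [60, 3, 27, 60, 25, 60, ∞]
D(4):
  [∞, 47, -∞, 48, 47, 75, 38]
  [78, ∞, -∞, 78, 58, 75, 38]
  [-∞, -∞, ∞, -∞, 25, 2, 55]
  [79, 47, -∞, ∞, 47, 75, 38]
  [66, 60, -∞, 66, ∞, 66, 59]
  [67, 47, 11, 48, 47, ∞, 38]
  [60, 47, 27, 60, 47, 60, ∞]
D(5):
  [∞, 47, -∞, 48, 47, 75, 47]
  [78, ∞, -∞, 78, 58, 75, 58]
  [25, 25, ∞, 25, 25, 25, 55]
  [79, 47, -∞, ∞, 47, 75, 47]
  [66, 60, -∞, 66, ∞, 66, 59]
  [67, 47, 11, 48, 47, ∞, 47]
  [60, 47, 27, 60, 47, 60, ∞]
D(6):
  [∞, 47, 11, 48, 47, 75, 47]
  [78, ∞, 11, 78, 58, 75, 58]
  [25, 25, ∞, 25, 25, 25, 55]
  [79, 47, 11, ∞, 47, 75, 47]
  [66, 60, 11, 66, ∞, 66, 59]
  [67, 47, 11, 48, 47, ∞, 47]
  [60, 47, 27, 60, 47, 60, ∞]
D(7):
  [∞, 47, 27, 48, 47, 75, 47]
  [78, ∞, 27, 78, 58, 75, 58]
  [55, 47, ∞, 55, 47, 55, 55]
  [79, 47, 27, ∞, 47, 75, 47]
  [66, 60, 27, 66, ∞, 66, 59]
  [67, 47, 27, 48, 47, ∞, 47]
  [60, 47, 27, 60, 47, 60, ∞]
Answer: G* = [[∞, 47, 27, 48, 47, 75, 47], [78, ∞, 27, 78, 58, 75, 58], [55, 47, ∞, 55, 47, 55, 55], [79, 47, 27, ∞, 47, 75, 47], [66, 60, 27, 66, ∞, 66, 59], [67, 47, 27, 48, 47, ∞, 47], [60, 47, 27, 60, 47, 60, ∞]]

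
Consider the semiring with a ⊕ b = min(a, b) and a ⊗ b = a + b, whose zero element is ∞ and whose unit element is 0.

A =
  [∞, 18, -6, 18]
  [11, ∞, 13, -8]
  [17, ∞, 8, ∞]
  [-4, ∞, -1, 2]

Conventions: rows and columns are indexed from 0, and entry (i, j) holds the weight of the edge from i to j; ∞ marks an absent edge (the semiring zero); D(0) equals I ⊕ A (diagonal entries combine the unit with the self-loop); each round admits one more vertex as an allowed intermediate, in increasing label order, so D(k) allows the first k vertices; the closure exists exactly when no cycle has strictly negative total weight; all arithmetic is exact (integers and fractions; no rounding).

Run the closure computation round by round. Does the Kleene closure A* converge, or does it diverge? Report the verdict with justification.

D(0):
  [0, 18, -6, 18]
  [11, 0, 13, -8]
  [17, ∞, 0, ∞]
  [-4, ∞, -1, 0]
D(1):
  [0, 18, -6, 18]
  [11, 0, 5, -8]
  [17, 35, 0, 35]
  [-4, 14, -10, 0]
D(2):
  [0, 18, -6, 10]
  [11, 0, 5, -8]
  [17, 35, 0, 27]
  [-4, 14, -10, 0]
D(3):
  [0, 18, -6, 10]
  [11, 0, 5, -8]
  [17, 35, 0, 27]
  [-4, 14, -10, 0]
D(4):
  [0, 18, -6, 10]
  [-12, 0, -18, -8]
  [17, 35, 0, 27]
  [-4, 14, -10, 0]
Key observation: every diagonal entry stays at the unit through all rounds, so no improving cycle exists.
Answer: CONVERGES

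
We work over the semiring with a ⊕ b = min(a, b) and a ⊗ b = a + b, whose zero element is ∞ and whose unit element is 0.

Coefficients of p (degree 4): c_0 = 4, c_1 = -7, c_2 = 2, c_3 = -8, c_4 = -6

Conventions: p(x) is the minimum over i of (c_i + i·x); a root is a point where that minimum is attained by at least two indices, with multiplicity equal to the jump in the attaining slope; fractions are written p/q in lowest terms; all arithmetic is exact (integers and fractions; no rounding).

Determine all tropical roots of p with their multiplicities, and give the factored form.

hull edge (i=0, c=4) to (i=1, c=-7): slope -11, span 1
hull edge (i=1, c=-7) to (i=3, c=-8): slope -1/2, span 2
hull edge (i=3, c=-8) to (i=4, c=-6): slope 2, span 1
Factored form: p(x) = -6 ⊗ (x ⊕ (-2)) ⊗ (x ⊕ 1/2) ⊗ (x ⊕ 1/2) ⊗ (x ⊕ 11)
Answer: roots = -2 (mult 1), 1/2 (mult 2), 11 (mult 1)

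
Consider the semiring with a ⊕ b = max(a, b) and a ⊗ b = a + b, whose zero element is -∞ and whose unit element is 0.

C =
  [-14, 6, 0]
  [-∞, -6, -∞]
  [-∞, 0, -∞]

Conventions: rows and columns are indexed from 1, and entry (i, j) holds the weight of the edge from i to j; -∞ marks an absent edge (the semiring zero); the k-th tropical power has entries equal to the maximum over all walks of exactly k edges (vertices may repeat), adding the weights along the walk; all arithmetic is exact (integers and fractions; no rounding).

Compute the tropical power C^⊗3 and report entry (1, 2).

C^⊗2:
  [-28, 0, -14]
  [-∞, -12, -∞]
  [-∞, -6, -∞]
C^⊗3:
  [-42, -6, -28]
  [-∞, -18, -∞]
  [-∞, -12, -∞]
Key observation: the optimum is the walk 1->2->2->2, with weight 6 + (-6) + (-6) = -6.
Optimal value attained by: walk 1->2->2->2.
Answer: (C^⊗3)[1][2] = -6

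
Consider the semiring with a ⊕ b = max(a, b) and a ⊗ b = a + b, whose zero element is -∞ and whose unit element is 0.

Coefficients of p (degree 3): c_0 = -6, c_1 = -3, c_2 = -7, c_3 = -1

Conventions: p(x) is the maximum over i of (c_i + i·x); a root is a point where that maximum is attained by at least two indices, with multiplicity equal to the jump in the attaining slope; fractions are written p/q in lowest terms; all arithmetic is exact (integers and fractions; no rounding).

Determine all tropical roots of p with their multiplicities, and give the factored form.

hull edge (i=0, c=-6) to (i=1, c=-3): slope 3, span 1
hull edge (i=1, c=-3) to (i=3, c=-1): slope 1, span 2
Factored form: p(x) = -1 ⊗ (x ⊕ (-3)) ⊗ (x ⊕ (-1)) ⊗ (x ⊕ (-1))
Answer: roots = -3 (mult 1), -1 (mult 2)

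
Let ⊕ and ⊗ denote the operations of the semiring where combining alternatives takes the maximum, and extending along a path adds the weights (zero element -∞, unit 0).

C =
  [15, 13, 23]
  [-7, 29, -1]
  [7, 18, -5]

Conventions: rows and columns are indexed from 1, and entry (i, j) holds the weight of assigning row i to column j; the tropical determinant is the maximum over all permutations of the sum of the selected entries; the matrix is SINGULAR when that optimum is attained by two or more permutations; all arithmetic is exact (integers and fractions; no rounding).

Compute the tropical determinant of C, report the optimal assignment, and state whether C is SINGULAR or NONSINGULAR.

σ = (1, 2, 3): 15 + 29 + (-5) = 39
σ = (1, 3, 2): 15 + (-1) + 18 = 32
σ = (2, 1, 3): 13 + (-7) + (-5) = 1
σ = (2, 3, 1): 13 + (-1) + 7 = 19
σ = (3, 1, 2): 23 + (-7) + 18 = 34
σ = (3, 2, 1): 23 + 29 + 7 = 59
Optimal value attained by: σ = (3, 2, 1).
Answer: det⊕(C) = 59; verdict: NONSINGULAR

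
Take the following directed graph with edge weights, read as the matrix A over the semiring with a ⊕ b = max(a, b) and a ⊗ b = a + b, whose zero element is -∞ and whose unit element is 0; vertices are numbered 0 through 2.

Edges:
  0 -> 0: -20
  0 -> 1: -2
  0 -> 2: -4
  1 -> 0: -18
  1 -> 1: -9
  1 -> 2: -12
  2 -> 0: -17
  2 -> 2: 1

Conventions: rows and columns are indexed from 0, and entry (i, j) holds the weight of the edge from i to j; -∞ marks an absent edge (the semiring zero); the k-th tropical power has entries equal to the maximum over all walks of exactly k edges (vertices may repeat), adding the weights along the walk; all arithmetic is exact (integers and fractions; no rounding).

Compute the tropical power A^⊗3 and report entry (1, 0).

A^⊗2:
  [-20, -11, -3]
  [-27, -18, -11]
  [-16, -19, 2]
A^⊗3:
  [-20, -20, -2]
  [-28, -27, -10]
  [-15, -18, 3]
Key observation: the optimum is the walk 1->2->2->0, with weight (-12) + 1 + (-17) = -28.
Optimal value attained by: walk 1->2->2->0.
Answer: (A^⊗3)[1][0] = -28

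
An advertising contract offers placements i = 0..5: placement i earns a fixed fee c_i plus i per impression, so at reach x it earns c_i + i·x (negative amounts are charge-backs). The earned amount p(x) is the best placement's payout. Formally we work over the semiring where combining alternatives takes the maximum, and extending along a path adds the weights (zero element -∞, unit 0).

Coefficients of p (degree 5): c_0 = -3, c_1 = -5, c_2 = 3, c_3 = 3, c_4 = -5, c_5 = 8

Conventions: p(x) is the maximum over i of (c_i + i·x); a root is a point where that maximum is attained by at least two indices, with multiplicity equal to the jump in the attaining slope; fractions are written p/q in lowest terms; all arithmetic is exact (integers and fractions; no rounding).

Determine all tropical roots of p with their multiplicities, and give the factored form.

hull edge (i=0, c=-3) to (i=2, c=3): slope 3, span 2
hull edge (i=2, c=3) to (i=5, c=8): slope 5/3, span 3
Factored form: p(x) = 8 ⊗ (x ⊕ (-3)) ⊗ (x ⊕ (-3)) ⊗ (x ⊕ (-5/3)) ⊗ (x ⊕ (-5/3)) ⊗ (x ⊕ (-5/3))
Answer: roots = -3 (mult 2), -5/3 (mult 3)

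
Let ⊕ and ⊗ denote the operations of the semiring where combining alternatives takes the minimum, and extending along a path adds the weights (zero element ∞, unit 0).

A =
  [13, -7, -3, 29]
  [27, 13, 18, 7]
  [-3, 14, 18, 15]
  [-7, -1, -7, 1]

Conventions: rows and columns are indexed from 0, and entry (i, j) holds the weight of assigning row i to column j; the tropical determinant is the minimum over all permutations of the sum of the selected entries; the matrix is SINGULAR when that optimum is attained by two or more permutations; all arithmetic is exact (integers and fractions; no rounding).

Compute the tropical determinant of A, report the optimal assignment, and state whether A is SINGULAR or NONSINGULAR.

σ = (0, 1, 2, 3): 13 + 13 + 18 + 1 = 45
σ = (0, 1, 3, 2): 13 + 13 + 15 + (-7) = 34
σ = (0, 2, 1, 3): 13 + 18 + 14 + 1 = 46
σ = (0, 2, 3, 1): 13 + 18 + 15 + (-1) = 45
σ = (0, 3, 1, 2): 13 + 7 + 14 + (-7) = 27
σ = (0, 3, 2, 1): 13 + 7 + 18 + (-1) = 37
σ = (1, 0, 2, 3): (-7) + 27 + 18 + 1 = 39
σ = (1, 0, 3, 2): (-7) + 27 + 15 + (-7) = 28
σ = (1, 2, 0, 3): (-7) + 18 + (-3) + 1 = 9
σ = (1, 2, 3, 0): (-7) + 18 + 15 + (-7) = 19
σ = (1, 3, 0, 2): (-7) + 7 + (-3) + (-7) = -10
σ = (1, 3, 2, 0): (-7) + 7 + 18 + (-7) = 11
σ = (2, 0, 1, 3): (-3) + 27 + 14 + 1 = 39
σ = (2, 0, 3, 1): (-3) + 27 + 15 + (-1) = 38
σ = (2, 1, 0, 3): (-3) + 13 + (-3) + 1 = 8
σ = (2, 1, 3, 0): (-3) + 13 + 15 + (-7) = 18
σ = (2, 3, 0, 1): (-3) + 7 + (-3) + (-1) = 0
σ = (2, 3, 1, 0): (-3) + 7 + 14 + (-7) = 11
σ = (3, 0, 1, 2): 29 + 27 + 14 + (-7) = 63
σ = (3, 0, 2, 1): 29 + 27 + 18 + (-1) = 73
σ = (3, 1, 0, 2): 29 + 13 + (-3) + (-7) = 32
σ = (3, 1, 2, 0): 29 + 13 + 18 + (-7) = 53
σ = (3, 2, 0, 1): 29 + 18 + (-3) + (-1) = 43
σ = (3, 2, 1, 0): 29 + 18 + 14 + (-7) = 54
Optimal value attained by: σ = (1, 3, 0, 2).
Answer: det⊕(A) = -10; verdict: NONSINGULAR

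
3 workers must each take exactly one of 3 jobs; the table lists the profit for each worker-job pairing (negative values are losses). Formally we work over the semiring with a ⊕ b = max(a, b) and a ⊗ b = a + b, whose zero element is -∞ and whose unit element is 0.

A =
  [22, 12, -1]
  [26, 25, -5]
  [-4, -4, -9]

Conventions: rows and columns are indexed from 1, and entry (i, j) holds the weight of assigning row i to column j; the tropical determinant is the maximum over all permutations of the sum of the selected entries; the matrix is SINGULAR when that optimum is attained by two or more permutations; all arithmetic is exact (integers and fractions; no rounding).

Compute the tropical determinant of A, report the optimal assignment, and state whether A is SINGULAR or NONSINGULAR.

σ = (1, 2, 3): 22 + 25 + (-9) = 38
σ = (1, 3, 2): 22 + (-5) + (-4) = 13
σ = (2, 1, 3): 12 + 26 + (-9) = 29
σ = (2, 3, 1): 12 + (-5) + (-4) = 3
σ = (3, 1, 2): (-1) + 26 + (-4) = 21
σ = (3, 2, 1): (-1) + 25 + (-4) = 20
Optimal value attained by: σ = (1, 2, 3).
Answer: det⊕(A) = 38; verdict: NONSINGULAR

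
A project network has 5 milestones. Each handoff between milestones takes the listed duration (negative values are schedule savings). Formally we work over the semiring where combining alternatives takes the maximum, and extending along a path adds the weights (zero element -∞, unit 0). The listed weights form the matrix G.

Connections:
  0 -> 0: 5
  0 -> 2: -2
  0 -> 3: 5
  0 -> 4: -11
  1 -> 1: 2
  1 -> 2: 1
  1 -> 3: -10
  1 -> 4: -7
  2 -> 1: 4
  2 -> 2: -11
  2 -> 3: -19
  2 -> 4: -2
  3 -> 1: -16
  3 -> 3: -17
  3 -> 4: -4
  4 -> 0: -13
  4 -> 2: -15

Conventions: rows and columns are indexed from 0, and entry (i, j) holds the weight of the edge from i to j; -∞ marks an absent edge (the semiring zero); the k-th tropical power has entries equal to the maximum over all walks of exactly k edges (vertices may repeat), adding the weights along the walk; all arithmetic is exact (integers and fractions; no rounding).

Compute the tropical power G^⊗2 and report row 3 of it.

G^⊗2:
  [10, 2, 3, 10, 1]
  [-20, 5, 3, -8, -1]
  [-15, 6, 5, -6, -3]
  [-17, -14, -15, -26, -21]
  [-8, -11, -15, -8, -17]
Answer: row 3 of G^⊗2 = [-17, -14, -15, -26, -21]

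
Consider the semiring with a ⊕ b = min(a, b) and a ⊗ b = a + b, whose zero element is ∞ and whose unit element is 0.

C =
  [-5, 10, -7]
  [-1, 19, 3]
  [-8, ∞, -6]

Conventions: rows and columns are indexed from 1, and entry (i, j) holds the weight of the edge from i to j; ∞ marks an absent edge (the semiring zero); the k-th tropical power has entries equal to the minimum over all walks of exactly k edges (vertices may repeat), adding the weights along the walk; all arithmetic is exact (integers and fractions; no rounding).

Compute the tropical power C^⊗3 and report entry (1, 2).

C^⊗2:
  [-15, 5, -13]
  [-6, 9, -8]
  [-14, 2, -15]
C^⊗3:
  [-21, -5, -22]
  [-16, 4, -14]
  [-23, -4, -21]
Key observation: the optimum is the walk 1->3->1->2, with weight (-7) + (-8) + 10 = -5.
Optimal value attained by: walk 1->3->1->2.
Answer: (C^⊗3)[1][2] = -5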